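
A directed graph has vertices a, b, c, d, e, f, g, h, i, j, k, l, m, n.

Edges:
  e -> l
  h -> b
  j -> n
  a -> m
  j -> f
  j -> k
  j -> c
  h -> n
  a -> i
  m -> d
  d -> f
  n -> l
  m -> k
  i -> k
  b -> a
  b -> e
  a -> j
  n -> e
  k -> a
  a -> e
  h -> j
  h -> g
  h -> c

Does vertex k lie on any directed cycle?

Yes

k is on a cycle iff k can reach itself via ≥1 edge.
k → a → i → k — yes.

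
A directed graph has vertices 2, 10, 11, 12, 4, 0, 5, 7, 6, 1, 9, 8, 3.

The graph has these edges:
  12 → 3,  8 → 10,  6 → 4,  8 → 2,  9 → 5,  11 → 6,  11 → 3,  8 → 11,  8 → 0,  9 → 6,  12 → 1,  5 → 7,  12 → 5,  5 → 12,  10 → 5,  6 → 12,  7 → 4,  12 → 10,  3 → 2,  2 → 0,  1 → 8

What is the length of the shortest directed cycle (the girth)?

2

For each vertex v, BFS finds the shortest path from v back to v.
The shortest such closed walk is 12 → 5 → 12, length 2.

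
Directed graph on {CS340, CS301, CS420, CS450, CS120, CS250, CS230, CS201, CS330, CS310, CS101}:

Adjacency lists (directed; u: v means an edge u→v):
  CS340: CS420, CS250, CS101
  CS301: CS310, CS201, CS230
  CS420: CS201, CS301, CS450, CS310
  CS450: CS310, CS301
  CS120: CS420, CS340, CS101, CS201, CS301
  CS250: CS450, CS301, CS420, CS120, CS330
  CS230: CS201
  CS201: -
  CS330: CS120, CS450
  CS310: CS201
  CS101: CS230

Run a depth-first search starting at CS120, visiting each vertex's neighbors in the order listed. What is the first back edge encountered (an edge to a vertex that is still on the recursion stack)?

CS250→CS120

DFS from CS120 (visiting each vertex's neighbors in the order listed); mark gray on enter, black on exit:
CS120 gray
  CS420 gray
    CS201 gray
    CS201 black
    CS301 gray
      CS310 gray
        CS310→CS201: CS201 black — skip
      CS310 black
      CS301→CS201: CS201 black — skip
      CS230 gray
        CS230→CS201: CS201 black — skip
      CS230 black
    CS301 black
    CS450 gray
      CS450→CS310: CS310 black — skip
      CS450→CS301: CS301 black — skip
    CS450 black
    CS420→CS310: CS310 black — skip
  CS420 black
  CS340 gray
    CS340→CS420: CS420 black — skip
    CS250 gray
      CS250→CS450: CS450 black — skip
      CS250→CS301: CS301 black — skip
      CS250→CS420: CS420 black — skip
      CS250→CS120: CS120 is gray → back edge
First back edge: CS250 → CS120.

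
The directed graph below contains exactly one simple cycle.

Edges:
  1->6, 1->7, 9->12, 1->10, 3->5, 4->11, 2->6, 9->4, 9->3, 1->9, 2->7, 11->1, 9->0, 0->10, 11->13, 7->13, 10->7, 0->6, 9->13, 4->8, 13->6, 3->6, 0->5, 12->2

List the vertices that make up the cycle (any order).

1, 4, 9, 11

DFS with gray/black marking from 9:
9 gray
  4 gray
    8 gray
    8 black
    11 gray
      1 gray
        1→9: 9 is gray → back edge
Back edge closes the cycle 9 → 4 → 11 → 1 → 9; its vertices are {1, 4, 9, 11}.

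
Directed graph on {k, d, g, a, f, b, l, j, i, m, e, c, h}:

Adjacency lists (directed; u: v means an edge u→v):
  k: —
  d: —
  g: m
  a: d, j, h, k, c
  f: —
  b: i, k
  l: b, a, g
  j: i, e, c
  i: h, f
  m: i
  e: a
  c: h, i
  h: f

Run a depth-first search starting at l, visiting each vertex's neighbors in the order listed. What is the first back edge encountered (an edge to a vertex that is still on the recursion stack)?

DFS from l (visiting each vertex's neighbors in the order listed); mark gray on enter, black on exit:
l gray
  b gray
    i gray
      h gray
        f gray
        f black
      h black
      i→f: f black — skip
    i black
    k gray
    k black
  b black
  a gray
    d gray
    d black
    j gray
      j→i: i black — skip
      e gray
        e→a: a is gray → back edge
First back edge: e → a.

e→a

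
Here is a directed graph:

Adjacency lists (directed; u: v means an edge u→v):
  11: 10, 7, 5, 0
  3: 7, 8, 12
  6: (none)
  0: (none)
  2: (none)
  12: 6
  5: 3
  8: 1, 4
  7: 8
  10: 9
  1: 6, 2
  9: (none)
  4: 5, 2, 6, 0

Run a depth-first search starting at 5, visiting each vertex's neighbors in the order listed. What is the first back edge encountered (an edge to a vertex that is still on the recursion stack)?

4→5

DFS from 5 (visiting each vertex's neighbors in the order listed); mark gray on enter, black on exit:
5 gray
  3 gray
    7 gray
      8 gray
        1 gray
          6 gray
          6 black
          2 gray
          2 black
        1 black
        4 gray
          4→5: 5 is gray → back edge
First back edge: 4 → 5.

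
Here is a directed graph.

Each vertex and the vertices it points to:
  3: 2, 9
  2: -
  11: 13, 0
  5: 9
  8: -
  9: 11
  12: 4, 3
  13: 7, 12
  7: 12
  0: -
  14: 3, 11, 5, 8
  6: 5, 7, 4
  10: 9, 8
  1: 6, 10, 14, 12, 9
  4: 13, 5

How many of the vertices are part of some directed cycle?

8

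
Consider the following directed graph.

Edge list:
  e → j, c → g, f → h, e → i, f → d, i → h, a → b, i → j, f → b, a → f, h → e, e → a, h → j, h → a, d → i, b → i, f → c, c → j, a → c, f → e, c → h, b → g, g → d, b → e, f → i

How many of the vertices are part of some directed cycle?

9

A vertex is on a directed cycle iff it belongs to a strongly connected component of size ≥ 2 (or has a self-loop).
The vertices on cycles are {a, b, c, d, e, f, g, h, i} — 9 in total.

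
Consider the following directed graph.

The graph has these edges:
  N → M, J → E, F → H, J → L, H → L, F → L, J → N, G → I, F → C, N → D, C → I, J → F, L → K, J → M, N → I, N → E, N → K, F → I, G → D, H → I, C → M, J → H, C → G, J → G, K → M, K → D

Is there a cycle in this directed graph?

No

DFS with white/gray/black marking, starting from M:
M gray
M black
G gray
  D gray
  D black
  I gray
  I black
G black
F gray
  H gray
    L gray
      K gray
        K→D: D black — skip
        K→M: M black — skip
      K black
    L black
    H→I: I black — skip
  H black
  F→L: L black — skip
  C gray
    C→I: I black — skip
    C→M: M black — skip
    C→G: G black — skip
  C black
  F→I: I black — skip
F black
J gray
  N gray
    E gray
    E black
    N→D: D black — skip
    N→M: M black — skip
    N→I: I black — skip
    N→K: K black — skip
  N black
  J→G: G black — skip
  J→M: M black — skip
  J→F: F black — skip
  J→L: L black — skip
  J→H: H black — skip
  J→E: E black — skip
J black
Every edge goes to a white or black vertex — no back edge, so the graph is acyclic.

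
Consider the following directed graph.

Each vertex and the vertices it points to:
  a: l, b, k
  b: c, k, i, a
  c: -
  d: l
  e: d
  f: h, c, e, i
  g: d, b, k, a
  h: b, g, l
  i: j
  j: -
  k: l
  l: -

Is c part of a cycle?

No

c lies on a cycle iff there is a path from c back to itself.
Exploring from c, it never reaches itself; equivalently, its strongly connected component is a singleton.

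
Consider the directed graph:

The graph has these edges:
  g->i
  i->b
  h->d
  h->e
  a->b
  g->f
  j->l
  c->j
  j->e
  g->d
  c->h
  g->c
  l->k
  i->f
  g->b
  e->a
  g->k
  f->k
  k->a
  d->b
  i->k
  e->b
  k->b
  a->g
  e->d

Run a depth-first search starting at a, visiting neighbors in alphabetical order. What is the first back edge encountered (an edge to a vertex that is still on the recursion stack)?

e->a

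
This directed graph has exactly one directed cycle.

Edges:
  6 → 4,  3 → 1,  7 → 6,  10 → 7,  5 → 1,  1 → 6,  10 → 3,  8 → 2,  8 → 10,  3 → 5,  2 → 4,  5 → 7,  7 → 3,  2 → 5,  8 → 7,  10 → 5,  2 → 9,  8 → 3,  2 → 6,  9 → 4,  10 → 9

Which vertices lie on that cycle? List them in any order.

DFS with gray/black marking from 7:
7 gray
  6 gray
    4 gray
    4 black
  6 black
  3 gray
    1 gray
      1→6: 6 black — skip
    1 black
    5 gray
      5→7: 7 is gray → back edge
Back edge closes the cycle 7 → 3 → 5 → 7; its vertices are {3, 5, 7}.

3, 5, 7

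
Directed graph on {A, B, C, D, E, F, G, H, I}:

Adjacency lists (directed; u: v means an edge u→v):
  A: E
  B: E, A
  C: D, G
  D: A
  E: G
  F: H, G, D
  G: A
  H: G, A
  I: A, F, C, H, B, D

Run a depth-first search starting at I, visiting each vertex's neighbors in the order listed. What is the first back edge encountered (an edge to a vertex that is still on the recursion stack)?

DFS from I (visiting each vertex's neighbors in the order listed); mark gray on enter, black on exit:
I gray
  A gray
    E gray
      G gray
        G→A: A is gray → back edge
First back edge: G → A.

G→A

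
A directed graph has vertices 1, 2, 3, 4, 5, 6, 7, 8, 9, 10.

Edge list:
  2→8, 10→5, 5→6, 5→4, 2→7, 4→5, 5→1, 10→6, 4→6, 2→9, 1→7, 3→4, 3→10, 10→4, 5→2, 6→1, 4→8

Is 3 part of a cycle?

No

3 lies on a cycle iff there is a path from 3 back to itself.
Exploring from 3, it never reaches itself; equivalently, its strongly connected component is a singleton.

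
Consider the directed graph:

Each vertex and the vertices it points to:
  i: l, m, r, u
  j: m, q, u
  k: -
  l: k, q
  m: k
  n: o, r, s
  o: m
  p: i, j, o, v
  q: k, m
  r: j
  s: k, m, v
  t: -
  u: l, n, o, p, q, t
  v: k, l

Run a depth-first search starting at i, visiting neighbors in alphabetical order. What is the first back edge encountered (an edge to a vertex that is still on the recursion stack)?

DFS from i (visiting neighbors in alphabetical order); mark gray on enter, black on exit:
i gray
  l gray
    k gray
    k black
    q gray
      q→k: k black — skip
      m gray
        m→k: k black — skip
      m black
    q black
  l black
  i→m: m black — skip
  r gray
    j gray
      j→m: m black — skip
      j→q: q black — skip
      u gray
        u→l: l black — skip
        n gray
          o gray
            o→m: m black — skip
          o black
          n→r: r is gray → back edge
First back edge: n → r.

n->r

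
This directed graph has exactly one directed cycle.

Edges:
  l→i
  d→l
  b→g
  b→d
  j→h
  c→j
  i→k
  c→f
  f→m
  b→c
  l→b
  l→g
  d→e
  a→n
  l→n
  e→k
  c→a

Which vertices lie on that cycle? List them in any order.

b, d, l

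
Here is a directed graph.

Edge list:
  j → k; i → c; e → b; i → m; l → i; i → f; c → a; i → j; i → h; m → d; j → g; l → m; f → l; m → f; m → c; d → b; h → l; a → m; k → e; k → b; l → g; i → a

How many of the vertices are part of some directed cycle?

A vertex is on a directed cycle iff it belongs to a strongly connected component of size ≥ 2 (or has a self-loop).
The vertices on cycles are {a, c, f, h, i, l, m} — 7 in total.

7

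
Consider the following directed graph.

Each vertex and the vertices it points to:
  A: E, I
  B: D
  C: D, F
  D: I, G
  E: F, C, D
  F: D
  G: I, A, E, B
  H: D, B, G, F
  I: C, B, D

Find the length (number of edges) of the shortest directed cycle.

2

For each vertex v, BFS finds the shortest path from v back to v.
The shortest such closed walk is I → D → I, length 2.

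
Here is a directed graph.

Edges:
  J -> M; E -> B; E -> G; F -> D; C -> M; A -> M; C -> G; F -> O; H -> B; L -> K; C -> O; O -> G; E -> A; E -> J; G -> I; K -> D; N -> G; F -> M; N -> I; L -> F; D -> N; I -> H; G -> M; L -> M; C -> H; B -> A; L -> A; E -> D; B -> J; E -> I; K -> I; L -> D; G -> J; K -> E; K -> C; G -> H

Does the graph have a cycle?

DFS with white/gray/black marking, starting from C:
C gray
  M gray
  M black
  O gray
    G gray
      H gray
        B gray
          J gray
            J→M: M black — skip
          J black
          A gray
            A→M: M black — skip
          A black
        B black
      H black
      G→M: M black — skip
      I gray
        I→H: H black — skip
      I black
      G→J: J black — skip
    G black
  O black
  C→G: G black — skip
  C→H: H black — skip
C black
L gray
  L→M: M black — skip
  F gray
    F→M: M black — skip
    D gray
      N gray
        N→G: G black — skip
        N→I: I black — skip
      N black
    D black
    F→O: O black — skip
  F black
  L→A: A black — skip
  K gray
    E gray
      E→D: D black — skip
      E→J: J black — skip
      E→A: A black — skip
      E→I: I black — skip
      E→B: B black — skip
      E→G: G black — skip
    E black
    K→C: C black — skip
    K→D: D black — skip
    K→I: I black — skip
  K black
  L→D: D black — skip
L black
Every edge goes to a white or black vertex — no back edge, so the graph is acyclic.

No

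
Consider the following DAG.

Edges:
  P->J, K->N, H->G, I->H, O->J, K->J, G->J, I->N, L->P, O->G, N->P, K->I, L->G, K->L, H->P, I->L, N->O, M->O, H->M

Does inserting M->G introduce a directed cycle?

Adding M→G creates a cycle iff G can already reach M.
Explore from G: no path reaches M. The graph stays acyclic.

No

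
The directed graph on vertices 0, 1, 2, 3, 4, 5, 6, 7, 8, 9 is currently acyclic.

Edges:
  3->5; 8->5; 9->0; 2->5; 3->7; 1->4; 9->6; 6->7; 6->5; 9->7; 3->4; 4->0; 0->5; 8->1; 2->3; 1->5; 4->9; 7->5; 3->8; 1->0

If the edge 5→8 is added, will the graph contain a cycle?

Adding 5→8 creates a cycle iff 8 can already reach 5.
Path from 8: 8 → 5.
So 8 → … → 5 → 8 is a cycle.

Yes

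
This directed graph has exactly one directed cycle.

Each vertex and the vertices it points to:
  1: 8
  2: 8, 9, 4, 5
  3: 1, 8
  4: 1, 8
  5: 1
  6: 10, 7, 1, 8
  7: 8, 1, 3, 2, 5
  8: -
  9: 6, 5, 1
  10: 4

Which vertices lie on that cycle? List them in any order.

2, 6, 7, 9

DFS with gray/black marking from 6:
6 gray
  10 gray
    4 gray
      1 gray
        8 gray
        8 black
      1 black
      4→8: 8 black — skip
    4 black
  10 black
  7 gray
    7→8: 8 black — skip
    7→1: 1 black — skip
    3 gray
      3→1: 1 black — skip
      3→8: 8 black — skip
    3 black
    2 gray
      2→8: 8 black — skip
      9 gray
        9→6: 6 is gray → back edge
Back edge closes the cycle 6 → 7 → 2 → 9 → 6; its vertices are {2, 6, 7, 9}.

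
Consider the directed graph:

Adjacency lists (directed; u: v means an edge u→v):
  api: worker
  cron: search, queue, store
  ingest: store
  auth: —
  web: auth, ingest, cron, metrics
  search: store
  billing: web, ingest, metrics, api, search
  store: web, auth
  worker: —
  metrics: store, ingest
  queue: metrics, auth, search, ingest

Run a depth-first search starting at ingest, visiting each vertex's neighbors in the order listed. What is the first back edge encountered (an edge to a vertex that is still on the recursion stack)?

web->ingest

DFS from ingest (visiting each vertex's neighbors in the order listed); mark gray on enter, black on exit:
ingest gray
  store gray
    web gray
      auth gray
      auth black
      web→ingest: ingest is gray → back edge
First back edge: web → ingest.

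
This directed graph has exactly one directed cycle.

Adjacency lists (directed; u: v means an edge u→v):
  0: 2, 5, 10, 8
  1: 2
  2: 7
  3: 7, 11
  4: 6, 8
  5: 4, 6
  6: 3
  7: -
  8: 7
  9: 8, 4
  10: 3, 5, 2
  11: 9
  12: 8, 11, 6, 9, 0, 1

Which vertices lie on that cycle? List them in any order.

3, 4, 6, 9, 11

DFS with gray/black marking from 9:
9 gray
  8 gray
    7 gray
    7 black
  8 black
  4 gray
    6 gray
      3 gray
        3→7: 7 black — skip
        11 gray
          11→9: 9 is gray → back edge
Back edge closes the cycle 9 → 4 → 6 → 3 → 11 → 9; its vertices are {3, 4, 6, 9, 11}.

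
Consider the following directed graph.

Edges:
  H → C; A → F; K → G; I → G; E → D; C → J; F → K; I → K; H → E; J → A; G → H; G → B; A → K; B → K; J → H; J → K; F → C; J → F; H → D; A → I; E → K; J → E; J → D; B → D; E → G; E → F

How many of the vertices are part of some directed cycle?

A vertex is on a directed cycle iff it belongs to a strongly connected component of size ≥ 2 (or has a self-loop).
The vertices on cycles are {A, B, C, E, F, G, H, I, J, K} — 10 in total.

10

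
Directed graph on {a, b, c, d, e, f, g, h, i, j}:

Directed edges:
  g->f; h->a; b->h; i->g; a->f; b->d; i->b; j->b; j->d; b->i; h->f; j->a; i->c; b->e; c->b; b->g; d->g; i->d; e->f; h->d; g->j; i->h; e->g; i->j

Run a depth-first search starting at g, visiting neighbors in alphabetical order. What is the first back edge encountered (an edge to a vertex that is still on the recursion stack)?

d→g

DFS from g (visiting neighbors in alphabetical order); mark gray on enter, black on exit:
g gray
  f gray
  f black
  j gray
    a gray
      a→f: f black — skip
    a black
    b gray
      d gray
        d→g: g is gray → back edge
First back edge: d → g.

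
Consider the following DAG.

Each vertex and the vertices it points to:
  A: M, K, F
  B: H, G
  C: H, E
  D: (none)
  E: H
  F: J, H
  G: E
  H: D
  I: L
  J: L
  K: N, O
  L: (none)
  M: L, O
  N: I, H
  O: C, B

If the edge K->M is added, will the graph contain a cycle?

No

Adding K→M creates a cycle iff M can already reach K.
Explore from M: no path reaches K. The graph stays acyclic.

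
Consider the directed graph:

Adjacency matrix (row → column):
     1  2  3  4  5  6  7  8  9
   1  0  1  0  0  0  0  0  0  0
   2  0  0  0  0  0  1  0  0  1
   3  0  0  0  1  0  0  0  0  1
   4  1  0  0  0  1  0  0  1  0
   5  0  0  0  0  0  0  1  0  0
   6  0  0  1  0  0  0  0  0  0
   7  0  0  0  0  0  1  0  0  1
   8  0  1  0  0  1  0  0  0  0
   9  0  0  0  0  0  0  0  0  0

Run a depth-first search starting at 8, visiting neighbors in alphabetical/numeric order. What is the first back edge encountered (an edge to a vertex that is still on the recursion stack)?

1→2

DFS from 8 (visiting neighbors in alphabetical/numeric order); mark gray on enter, black on exit:
8 gray
  2 gray
    6 gray
      3 gray
        4 gray
          1 gray
            1→2: 2 is gray → back edge
First back edge: 1 → 2.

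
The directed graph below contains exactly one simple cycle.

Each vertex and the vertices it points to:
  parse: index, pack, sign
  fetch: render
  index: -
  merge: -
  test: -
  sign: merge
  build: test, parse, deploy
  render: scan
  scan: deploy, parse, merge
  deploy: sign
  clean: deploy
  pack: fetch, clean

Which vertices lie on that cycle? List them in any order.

DFS with gray/black marking from parse:
parse gray
  index gray
  index black
  pack gray
    fetch gray
      render gray
        scan gray
          deploy gray
            sign gray
              merge gray
              merge black
            sign black
          deploy black
          scan→parse: parse is gray → back edge
Back edge closes the cycle parse → pack → fetch → render → scan → parse; its vertices are {pack, scan, fetch, parse, render}.

pack, scan, fetch, parse, render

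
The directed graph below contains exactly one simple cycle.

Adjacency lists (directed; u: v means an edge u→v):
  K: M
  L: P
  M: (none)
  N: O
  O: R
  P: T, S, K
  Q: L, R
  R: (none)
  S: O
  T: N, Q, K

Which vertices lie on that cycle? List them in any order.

L, P, Q, T

DFS with gray/black marking from T:
T gray
  N gray
    O gray
      R gray
      R black
    O black
  N black
  Q gray
    L gray
      P gray
        P→T: T is gray → back edge
Back edge closes the cycle T → Q → L → P → T; its vertices are {L, P, Q, T}.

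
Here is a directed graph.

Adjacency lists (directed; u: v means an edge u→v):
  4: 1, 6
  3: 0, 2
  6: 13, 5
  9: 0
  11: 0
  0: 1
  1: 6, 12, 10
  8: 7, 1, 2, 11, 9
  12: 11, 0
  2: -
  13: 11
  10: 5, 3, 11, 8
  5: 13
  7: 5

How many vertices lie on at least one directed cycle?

A vertex is on a directed cycle iff it belongs to a strongly connected component of size ≥ 2 (or has a self-loop).
The vertices on cycles are {0, 1, 3, 5, 6, 7, 8, 9, 10, 11, 12, 13} — 12 in total.

12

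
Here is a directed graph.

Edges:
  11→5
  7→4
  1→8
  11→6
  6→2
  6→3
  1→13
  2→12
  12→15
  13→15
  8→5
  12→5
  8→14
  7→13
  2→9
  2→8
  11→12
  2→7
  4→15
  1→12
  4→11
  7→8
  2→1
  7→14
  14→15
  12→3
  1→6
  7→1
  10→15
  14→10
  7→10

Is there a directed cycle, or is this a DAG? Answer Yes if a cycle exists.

Yes

DFS with white/gray/black marking, starting from 15:
15 gray
15 black
1 gray
  8 gray
    14 gray
      10 gray
        10→15: 15 black — skip
      10 black
      14→15: 15 black — skip
    14 black
    5 gray
    5 black
  8 black
  12 gray
    3 gray
    3 black
    12→15: 15 black — skip
    12→5: 5 black — skip
  12 black
  13 gray
    13→15: 15 black — skip
  13 black
  6 gray
    2 gray
      9 gray
      9 black
      7 gray
        4 gray
          11 gray
            11→6: 6 is gray → back edge
Back edge found, so a cycle exists: 6 → 2 → 7 → 4 → 11 → 6.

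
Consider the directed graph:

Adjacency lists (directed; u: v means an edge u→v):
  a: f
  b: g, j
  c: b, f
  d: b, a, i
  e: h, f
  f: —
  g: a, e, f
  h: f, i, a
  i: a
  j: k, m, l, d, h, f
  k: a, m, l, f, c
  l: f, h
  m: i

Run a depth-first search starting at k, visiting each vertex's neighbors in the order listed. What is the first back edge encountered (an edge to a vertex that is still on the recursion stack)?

DFS from k (visiting each vertex's neighbors in the order listed); mark gray on enter, black on exit:
k gray
  a gray
    f gray
    f black
  a black
  m gray
    i gray
      i→a: a black — skip
    i black
  m black
  l gray
    l→f: f black — skip
    h gray
      h→f: f black — skip
      h→i: i black — skip
      h→a: a black — skip
    h black
  l black
  k→f: f black — skip
  c gray
    b gray
      g gray
        g→a: a black — skip
        e gray
          e→h: h black — skip
          e→f: f black — skip
        e black
        g→f: f black — skip
      g black
      j gray
        j→k: k is gray → back edge
First back edge: j → k.

j->k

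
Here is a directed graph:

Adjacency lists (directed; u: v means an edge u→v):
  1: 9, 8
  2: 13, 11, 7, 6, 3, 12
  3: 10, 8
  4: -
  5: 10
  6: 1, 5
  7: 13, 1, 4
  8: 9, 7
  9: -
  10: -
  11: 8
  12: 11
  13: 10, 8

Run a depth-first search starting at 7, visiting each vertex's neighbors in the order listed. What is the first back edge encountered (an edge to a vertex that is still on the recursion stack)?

DFS from 7 (visiting each vertex's neighbors in the order listed); mark gray on enter, black on exit:
7 gray
  13 gray
    10 gray
    10 black
    8 gray
      9 gray
      9 black
      8→7: 7 is gray → back edge
First back edge: 8 → 7.

8→7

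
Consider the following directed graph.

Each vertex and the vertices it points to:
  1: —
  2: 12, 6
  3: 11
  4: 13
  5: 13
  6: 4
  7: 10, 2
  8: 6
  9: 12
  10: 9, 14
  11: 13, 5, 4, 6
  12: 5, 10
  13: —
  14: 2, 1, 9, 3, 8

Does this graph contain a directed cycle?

DFS with white/gray/black marking, starting from 14:
14 gray
  2 gray
    12 gray
      5 gray
        13 gray
        13 black
      5 black
      10 gray
        9 gray
          9→12: 12 is gray → back edge
Back edge found, so a cycle exists: 12 → 10 → 9 → 12.

Yes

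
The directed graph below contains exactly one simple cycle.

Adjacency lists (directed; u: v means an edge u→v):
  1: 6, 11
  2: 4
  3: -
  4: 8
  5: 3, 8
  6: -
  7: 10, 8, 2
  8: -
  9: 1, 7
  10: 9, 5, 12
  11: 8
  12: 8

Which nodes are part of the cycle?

DFS with gray/black marking from 9:
9 gray
  1 gray
    6 gray
    6 black
    11 gray
      8 gray
      8 black
    11 black
  1 black
  7 gray
    10 gray
      10→9: 9 is gray → back edge
Back edge closes the cycle 9 → 7 → 10 → 9; its vertices are {7, 9, 10}.

7, 9, 10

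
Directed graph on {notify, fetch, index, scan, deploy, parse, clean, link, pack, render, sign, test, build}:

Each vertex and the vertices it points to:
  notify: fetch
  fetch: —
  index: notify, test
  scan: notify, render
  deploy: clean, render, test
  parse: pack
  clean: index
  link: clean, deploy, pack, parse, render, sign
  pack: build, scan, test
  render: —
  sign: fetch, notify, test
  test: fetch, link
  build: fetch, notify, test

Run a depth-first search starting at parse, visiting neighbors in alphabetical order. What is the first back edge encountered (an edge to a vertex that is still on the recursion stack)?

index→test

DFS from parse (visiting neighbors in alphabetical order); mark gray on enter, black on exit:
parse gray
  pack gray
    build gray
      fetch gray
      fetch black
      notify gray
        notify→fetch: fetch black — skip
      notify black
      test gray
        test→fetch: fetch black — skip
        link gray
          clean gray
            index gray
              index→notify: notify black — skip
              index→test: test is gray → back edge
First back edge: index → test.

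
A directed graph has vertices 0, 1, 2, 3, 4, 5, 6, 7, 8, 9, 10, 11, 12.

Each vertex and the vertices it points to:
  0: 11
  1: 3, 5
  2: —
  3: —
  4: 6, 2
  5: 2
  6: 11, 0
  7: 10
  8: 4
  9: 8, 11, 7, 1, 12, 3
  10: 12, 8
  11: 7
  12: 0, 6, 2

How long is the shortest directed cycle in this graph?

For each vertex v, BFS finds the shortest path from v back to v.
The shortest such closed walk is 7 → 10 → 12 → 6 → 11 → 7, length 5.

5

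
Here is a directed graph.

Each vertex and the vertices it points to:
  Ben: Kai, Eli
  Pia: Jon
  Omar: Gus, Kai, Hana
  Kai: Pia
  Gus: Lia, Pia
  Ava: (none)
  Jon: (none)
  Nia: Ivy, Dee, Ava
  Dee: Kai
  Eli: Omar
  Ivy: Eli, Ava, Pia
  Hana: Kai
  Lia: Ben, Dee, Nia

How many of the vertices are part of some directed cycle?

A vertex is on a directed cycle iff it belongs to a strongly connected component of size ≥ 2 (or has a self-loop).
The vertices on cycles are {Ben, Eli, Gus, Ivy, Lia, Nia, Omar} — 7 in total.

7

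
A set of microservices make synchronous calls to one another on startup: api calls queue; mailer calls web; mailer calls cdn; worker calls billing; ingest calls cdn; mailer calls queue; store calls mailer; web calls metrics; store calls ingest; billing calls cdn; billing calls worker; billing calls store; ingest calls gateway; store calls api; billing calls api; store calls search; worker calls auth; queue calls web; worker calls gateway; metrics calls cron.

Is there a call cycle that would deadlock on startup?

DFS with white/gray/black marking, starting from web:
web gray
  metrics gray
    cron gray
    cron black
  metrics black
web black
worker gray
  auth gray
  auth black
  gateway gray
  gateway black
  billing gray
    store gray
      mailer gray
        queue gray
          queue→web: web black — skip
        queue black
        mailer→web: web black — skip
        cdn gray
        cdn black
      mailer black
      search gray
      search black
      api gray
        api→queue: queue black — skip
      api black
      ingest gray
        ingest→gateway: gateway black — skip
        ingest→cdn: cdn black — skip
      ingest black
    store black
    billing→worker: worker is gray → back edge
Back edge found, so a cycle exists: worker → billing → worker.

Yes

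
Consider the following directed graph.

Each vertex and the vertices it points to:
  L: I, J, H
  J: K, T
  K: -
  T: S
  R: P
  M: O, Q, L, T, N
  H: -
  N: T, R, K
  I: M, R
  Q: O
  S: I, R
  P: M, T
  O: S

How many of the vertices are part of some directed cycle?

A vertex is on a directed cycle iff it belongs to a strongly connected component of size ≥ 2 (or has a self-loop).
The vertices on cycles are {I, J, L, M, N, O, P, Q, R, S, T} — 11 in total.

11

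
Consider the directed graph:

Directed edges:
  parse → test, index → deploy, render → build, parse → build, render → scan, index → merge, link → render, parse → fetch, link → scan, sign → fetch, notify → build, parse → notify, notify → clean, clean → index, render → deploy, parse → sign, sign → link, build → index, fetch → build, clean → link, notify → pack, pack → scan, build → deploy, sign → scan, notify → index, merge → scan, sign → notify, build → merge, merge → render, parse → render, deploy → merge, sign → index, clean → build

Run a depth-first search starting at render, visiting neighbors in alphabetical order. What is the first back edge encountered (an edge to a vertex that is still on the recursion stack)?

DFS from render (visiting neighbors in alphabetical order); mark gray on enter, black on exit:
render gray
  build gray
    deploy gray
      merge gray
        merge→render: render is gray → back edge
First back edge: merge → render.

merge->render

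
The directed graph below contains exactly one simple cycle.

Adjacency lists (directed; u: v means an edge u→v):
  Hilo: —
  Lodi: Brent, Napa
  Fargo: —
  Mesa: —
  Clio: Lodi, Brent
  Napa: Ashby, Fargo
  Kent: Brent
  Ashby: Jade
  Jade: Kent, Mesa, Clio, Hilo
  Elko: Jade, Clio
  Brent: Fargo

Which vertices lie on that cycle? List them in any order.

Clio, Jade, Lodi, Napa, Ashby

DFS with gray/black marking from Jade:
Jade gray
  Kent gray
    Brent gray
      Fargo gray
      Fargo black
    Brent black
  Kent black
  Mesa gray
  Mesa black
  Clio gray
    Lodi gray
      Lodi→Brent: Brent black — skip
      Napa gray
        Ashby gray
          Ashby→Jade: Jade is gray → back edge
Back edge closes the cycle Jade → Clio → Lodi → Napa → Ashby → Jade; its vertices are {Clio, Jade, Lodi, Napa, Ashby}.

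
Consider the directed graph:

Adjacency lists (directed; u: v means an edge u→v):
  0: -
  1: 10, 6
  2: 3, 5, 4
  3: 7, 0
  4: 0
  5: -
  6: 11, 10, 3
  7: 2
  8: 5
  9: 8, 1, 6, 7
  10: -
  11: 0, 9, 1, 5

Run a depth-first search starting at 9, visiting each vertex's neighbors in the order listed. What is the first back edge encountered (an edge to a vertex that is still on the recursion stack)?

11->9

DFS from 9 (visiting each vertex's neighbors in the order listed); mark gray on enter, black on exit:
9 gray
  8 gray
    5 gray
    5 black
  8 black
  1 gray
    10 gray
    10 black
    6 gray
      11 gray
        0 gray
        0 black
        11→9: 9 is gray → back edge
First back edge: 11 → 9.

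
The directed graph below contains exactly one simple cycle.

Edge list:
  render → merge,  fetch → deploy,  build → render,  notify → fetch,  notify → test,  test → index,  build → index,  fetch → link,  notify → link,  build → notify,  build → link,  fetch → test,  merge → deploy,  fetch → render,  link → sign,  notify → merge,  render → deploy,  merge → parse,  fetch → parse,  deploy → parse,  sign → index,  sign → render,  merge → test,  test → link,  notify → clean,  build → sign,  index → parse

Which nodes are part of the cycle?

DFS with gray/black marking from merge:
merge gray
  parse gray
  parse black
  test gray
    index gray
      index→parse: parse black — skip
    index black
    link gray
      sign gray
        render gray
          deploy gray
            deploy→parse: parse black — skip
          deploy black
          render→merge: merge is gray → back edge
Back edge closes the cycle merge → test → link → sign → render → merge; its vertices are {link, sign, test, merge, render}.

link, sign, test, merge, render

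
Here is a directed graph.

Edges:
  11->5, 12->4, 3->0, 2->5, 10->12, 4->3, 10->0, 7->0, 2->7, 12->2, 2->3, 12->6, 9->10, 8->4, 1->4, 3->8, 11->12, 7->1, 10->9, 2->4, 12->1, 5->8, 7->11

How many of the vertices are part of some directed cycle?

9

A vertex is on a directed cycle iff it belongs to a strongly connected component of size ≥ 2 (or has a self-loop).
The vertices on cycles are {2, 3, 4, 7, 8, 9, 10, 11, 12} — 9 in total.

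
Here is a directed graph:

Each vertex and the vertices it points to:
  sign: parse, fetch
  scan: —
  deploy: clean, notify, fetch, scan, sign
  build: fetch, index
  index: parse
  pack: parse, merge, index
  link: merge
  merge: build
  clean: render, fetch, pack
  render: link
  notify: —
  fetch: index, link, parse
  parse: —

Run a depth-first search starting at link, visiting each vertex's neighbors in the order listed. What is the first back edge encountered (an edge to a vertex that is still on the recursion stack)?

fetch→link

DFS from link (visiting each vertex's neighbors in the order listed); mark gray on enter, black on exit:
link gray
  merge gray
    build gray
      fetch gray
        index gray
          parse gray
          parse black
        index black
        fetch→link: link is gray → back edge
First back edge: fetch → link.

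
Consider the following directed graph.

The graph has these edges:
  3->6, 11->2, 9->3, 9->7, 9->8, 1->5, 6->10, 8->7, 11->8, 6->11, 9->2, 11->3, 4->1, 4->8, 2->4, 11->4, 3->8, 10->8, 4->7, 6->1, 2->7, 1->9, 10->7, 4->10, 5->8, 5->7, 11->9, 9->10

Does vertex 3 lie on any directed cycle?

3 is on a cycle iff 3 can reach itself via ≥1 edge.
3 → 6 → 11 → 3 — yes.

Yes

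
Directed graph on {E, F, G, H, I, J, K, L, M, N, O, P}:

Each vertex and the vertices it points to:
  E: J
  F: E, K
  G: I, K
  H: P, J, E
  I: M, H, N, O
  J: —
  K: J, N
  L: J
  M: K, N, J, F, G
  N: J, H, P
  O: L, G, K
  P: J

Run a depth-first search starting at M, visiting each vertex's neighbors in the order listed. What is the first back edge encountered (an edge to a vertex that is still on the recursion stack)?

DFS from M (visiting each vertex's neighbors in the order listed); mark gray on enter, black on exit:
M gray
  K gray
    J gray
    J black
    N gray
      N→J: J black — skip
      H gray
        P gray
          P→J: J black — skip
        P black
        H→J: J black — skip
        E gray
          E→J: J black — skip
        E black
      H black
      N→P: P black — skip
    N black
  K black
  M→N: N black — skip
  M→J: J black — skip
  F gray
    F→E: E black — skip
    F→K: K black — skip
  F black
  G gray
    I gray
      I→M: M is gray → back edge
First back edge: I → M.

I->M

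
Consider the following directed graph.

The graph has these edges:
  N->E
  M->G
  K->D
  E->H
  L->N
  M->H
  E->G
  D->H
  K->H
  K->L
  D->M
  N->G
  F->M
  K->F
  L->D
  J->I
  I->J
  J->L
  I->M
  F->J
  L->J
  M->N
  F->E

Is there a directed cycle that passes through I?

Yes

I is on a cycle iff I can reach itself via ≥1 edge.
I → J → I — yes.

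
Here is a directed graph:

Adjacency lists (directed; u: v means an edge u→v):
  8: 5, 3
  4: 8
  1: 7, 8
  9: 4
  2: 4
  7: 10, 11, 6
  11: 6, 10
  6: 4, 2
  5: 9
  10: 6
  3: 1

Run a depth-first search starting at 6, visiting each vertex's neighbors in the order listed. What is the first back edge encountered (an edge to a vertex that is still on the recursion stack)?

9→4

DFS from 6 (visiting each vertex's neighbors in the order listed); mark gray on enter, black on exit:
6 gray
  4 gray
    8 gray
      5 gray
        9 gray
          9→4: 4 is gray → back edge
First back edge: 9 → 4.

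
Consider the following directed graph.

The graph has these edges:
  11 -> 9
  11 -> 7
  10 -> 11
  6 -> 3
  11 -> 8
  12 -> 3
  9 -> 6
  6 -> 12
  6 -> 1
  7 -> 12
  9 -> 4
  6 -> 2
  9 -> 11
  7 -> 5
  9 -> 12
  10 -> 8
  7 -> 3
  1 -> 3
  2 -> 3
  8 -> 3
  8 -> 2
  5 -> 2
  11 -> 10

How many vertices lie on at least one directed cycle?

A vertex is on a directed cycle iff it belongs to a strongly connected component of size ≥ 2 (or has a self-loop).
The vertices on cycles are {9, 10, 11} — 3 in total.

3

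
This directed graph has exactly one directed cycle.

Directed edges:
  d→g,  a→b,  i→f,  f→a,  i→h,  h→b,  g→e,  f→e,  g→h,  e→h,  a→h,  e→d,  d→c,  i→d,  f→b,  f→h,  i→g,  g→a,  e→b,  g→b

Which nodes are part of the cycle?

d, e, g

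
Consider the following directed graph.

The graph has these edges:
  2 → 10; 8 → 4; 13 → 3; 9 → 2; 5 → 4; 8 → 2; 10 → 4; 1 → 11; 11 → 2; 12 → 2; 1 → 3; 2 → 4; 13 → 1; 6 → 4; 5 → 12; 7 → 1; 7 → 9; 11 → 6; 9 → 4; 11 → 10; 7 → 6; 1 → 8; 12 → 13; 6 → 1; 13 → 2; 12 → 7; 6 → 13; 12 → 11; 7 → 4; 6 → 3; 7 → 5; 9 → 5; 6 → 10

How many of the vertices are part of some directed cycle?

A vertex is on a directed cycle iff it belongs to a strongly connected component of size ≥ 2 (or has a self-loop).
The vertices on cycles are {1, 5, 6, 7, 9, 11, 12, 13} — 8 in total.

8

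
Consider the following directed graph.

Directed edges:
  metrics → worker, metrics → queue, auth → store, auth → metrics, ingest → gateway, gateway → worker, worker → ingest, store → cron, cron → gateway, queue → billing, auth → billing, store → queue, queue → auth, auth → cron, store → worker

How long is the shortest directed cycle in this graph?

3

For each vertex v, BFS finds the shortest path from v back to v.
The shortest such closed walk is queue → auth → metrics → queue, length 3.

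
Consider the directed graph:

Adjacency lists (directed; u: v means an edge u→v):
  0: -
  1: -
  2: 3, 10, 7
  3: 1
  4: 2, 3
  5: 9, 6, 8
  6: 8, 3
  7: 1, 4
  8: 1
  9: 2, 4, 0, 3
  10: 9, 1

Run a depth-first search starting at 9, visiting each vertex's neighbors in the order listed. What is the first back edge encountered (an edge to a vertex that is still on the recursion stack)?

10->9

DFS from 9 (visiting each vertex's neighbors in the order listed); mark gray on enter, black on exit:
9 gray
  2 gray
    3 gray
      1 gray
      1 black
    3 black
    10 gray
      10→9: 9 is gray → back edge
First back edge: 10 → 9.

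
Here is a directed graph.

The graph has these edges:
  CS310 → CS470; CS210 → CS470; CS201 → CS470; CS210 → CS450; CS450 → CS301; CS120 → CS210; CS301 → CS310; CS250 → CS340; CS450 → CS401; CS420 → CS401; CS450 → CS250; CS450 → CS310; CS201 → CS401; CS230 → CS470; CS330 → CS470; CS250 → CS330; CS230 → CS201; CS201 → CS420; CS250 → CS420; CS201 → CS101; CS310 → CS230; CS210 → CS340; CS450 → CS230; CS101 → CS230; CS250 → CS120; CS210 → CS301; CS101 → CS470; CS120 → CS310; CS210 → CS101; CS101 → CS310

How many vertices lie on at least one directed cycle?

A vertex is on a directed cycle iff it belongs to a strongly connected component of size ≥ 2 (or has a self-loop).
The vertices on cycles are {CS101, CS120, CS201, CS210, CS230, CS250, CS310, CS450} — 8 in total.

8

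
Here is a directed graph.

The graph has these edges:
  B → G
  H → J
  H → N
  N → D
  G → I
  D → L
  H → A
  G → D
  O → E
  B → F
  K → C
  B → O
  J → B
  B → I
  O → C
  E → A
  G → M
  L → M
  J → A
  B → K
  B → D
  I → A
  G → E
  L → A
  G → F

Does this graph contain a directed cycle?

DFS with white/gray/black marking, starting from L:
L gray
  M gray
  M black
  A gray
  A black
L black
B gray
  F gray
  F black
  O gray
    C gray
    C black
    E gray
      E→A: A black — skip
    E black
  O black
  D gray
    D→L: L black — skip
  D black
  K gray
    K→C: C black — skip
  K black
  G gray
    G→D: D black — skip
    G→F: F black — skip
    I gray
      I→A: A black — skip
    I black
    G→E: E black — skip
    G→M: M black — skip
  G black
  B→I: I black — skip
B black
H gray
  N gray
    N→D: D black — skip
  N black
  H→A: A black — skip
  J gray
    J→B: B black — skip
    J→A: A black — skip
  J black
H black
Every edge goes to a white or black vertex — no back edge, so the graph is acyclic.

No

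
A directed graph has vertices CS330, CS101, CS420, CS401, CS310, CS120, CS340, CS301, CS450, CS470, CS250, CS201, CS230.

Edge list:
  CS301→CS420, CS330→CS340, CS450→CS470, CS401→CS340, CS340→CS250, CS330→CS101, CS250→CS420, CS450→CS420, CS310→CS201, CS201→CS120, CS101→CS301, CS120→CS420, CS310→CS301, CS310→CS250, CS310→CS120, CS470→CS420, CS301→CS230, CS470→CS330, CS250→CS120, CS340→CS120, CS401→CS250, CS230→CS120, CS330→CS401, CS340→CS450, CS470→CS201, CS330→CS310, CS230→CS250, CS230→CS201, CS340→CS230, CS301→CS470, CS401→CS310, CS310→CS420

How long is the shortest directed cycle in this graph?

4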